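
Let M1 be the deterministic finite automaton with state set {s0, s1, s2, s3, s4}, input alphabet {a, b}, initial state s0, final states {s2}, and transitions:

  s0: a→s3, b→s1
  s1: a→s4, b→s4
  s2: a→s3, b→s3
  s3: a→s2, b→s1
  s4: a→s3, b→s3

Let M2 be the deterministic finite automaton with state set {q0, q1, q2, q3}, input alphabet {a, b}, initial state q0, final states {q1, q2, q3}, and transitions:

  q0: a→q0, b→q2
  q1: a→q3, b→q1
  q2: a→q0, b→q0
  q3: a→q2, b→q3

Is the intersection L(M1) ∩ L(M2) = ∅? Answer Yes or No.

Yes

Exploring the product automaton M1 × M2 from the start pair (s0, q0), following both machines on each input symbol, reaches 8 state pairs: (s0, q0), (s3, q0), (s1, q2), (s2, q0), (s4, q0), (s3, q2), (s1, q0), (s4, q2).
M1 accepts in {s2} and M2 accepts in {q1, q2, q3}; no reachable pair has both components accepting, so no string drives both machines to acceptance simultaneously and L(M1) ∩ L(M2) = ∅.
So no string is accepted by both, and the intersection is empty.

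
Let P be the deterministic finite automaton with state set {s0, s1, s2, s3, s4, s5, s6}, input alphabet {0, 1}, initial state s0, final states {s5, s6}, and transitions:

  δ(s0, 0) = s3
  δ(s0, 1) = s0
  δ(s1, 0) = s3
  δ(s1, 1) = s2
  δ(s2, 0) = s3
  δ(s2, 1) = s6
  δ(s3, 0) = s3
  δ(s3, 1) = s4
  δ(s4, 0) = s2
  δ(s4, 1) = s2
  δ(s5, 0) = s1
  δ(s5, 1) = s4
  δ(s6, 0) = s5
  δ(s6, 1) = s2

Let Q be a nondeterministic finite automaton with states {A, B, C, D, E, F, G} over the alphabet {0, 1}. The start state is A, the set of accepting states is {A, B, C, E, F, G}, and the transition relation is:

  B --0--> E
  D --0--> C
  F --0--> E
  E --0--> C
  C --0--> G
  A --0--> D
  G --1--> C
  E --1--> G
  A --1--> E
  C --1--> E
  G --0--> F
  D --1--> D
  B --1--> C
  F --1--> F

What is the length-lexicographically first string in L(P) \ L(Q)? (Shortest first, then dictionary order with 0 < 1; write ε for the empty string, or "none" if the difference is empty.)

The string 0111 is accepted by P but not by Q.
No shorter string lies in the difference, and 0111 is the lexicographically first length-4 string in L(P) \ L(Q).

0111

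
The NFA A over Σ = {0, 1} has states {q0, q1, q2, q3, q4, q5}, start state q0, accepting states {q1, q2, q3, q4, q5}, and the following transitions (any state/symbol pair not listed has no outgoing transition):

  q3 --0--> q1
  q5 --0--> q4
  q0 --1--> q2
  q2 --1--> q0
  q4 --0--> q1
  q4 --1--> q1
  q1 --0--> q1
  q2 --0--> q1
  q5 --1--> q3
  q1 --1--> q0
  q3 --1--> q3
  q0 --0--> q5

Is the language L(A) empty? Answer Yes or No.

The string 0 is accepted: the run q0 → q5 ends in the accepting state q5.
Since at least one string is accepted, L(A) is not empty.

No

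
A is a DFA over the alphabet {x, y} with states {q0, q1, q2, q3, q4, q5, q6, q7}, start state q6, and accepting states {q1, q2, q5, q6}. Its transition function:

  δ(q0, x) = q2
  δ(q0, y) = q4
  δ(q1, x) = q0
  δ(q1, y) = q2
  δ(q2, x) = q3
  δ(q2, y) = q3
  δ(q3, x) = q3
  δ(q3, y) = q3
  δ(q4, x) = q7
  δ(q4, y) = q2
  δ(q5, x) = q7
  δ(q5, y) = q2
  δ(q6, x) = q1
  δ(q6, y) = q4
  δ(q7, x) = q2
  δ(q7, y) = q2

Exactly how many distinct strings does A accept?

10

The useful subgraph on states {q0, q1, q2, q4, q6, q7} is acyclic, so L(A) is finite; the longest accepting path visits 6 useful states, giving maximum string length 5.
Counting accepting paths from q6 by length: 1 of length 0, 1 of length 1, 2 of length 2, 3 of length 3, 1 of length 4, 2 of length 5. Total 10.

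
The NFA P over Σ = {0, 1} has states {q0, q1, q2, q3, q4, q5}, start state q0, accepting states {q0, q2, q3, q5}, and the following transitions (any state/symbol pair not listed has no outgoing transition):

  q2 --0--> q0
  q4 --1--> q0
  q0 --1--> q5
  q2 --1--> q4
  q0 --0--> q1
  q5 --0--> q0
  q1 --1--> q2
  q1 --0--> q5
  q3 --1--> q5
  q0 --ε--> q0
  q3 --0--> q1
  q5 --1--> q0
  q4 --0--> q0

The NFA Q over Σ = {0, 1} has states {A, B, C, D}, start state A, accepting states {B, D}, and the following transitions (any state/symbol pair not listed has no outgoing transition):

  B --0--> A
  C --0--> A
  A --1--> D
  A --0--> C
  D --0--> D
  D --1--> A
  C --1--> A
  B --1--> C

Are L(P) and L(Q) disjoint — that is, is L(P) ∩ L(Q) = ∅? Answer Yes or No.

No

The string 1 is accepted by both P and Q.
Hence L(P) ∩ L(Q) ≠ ∅.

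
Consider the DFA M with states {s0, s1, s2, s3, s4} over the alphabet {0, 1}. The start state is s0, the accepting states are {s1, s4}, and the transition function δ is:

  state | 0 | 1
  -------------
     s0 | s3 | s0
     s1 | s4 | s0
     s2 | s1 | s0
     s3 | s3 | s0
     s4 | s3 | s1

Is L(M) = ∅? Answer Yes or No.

Yes

The states reachable from the start state are {s0, s3}.
None of the accepting states {s1, s4} is reachable, so no string is accepted and L(M) = ∅.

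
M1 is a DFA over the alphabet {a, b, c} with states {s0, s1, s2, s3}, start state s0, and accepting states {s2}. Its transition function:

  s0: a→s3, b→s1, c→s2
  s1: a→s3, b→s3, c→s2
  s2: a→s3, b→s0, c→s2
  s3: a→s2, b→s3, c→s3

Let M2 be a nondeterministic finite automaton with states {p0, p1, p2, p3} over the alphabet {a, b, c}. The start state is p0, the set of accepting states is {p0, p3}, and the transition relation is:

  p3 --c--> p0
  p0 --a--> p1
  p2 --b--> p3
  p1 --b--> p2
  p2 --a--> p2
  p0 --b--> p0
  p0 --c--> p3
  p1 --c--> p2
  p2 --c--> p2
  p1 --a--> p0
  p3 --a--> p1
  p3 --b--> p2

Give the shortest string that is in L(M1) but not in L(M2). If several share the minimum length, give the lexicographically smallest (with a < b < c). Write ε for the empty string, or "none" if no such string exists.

aba

The string aba is accepted by M1 but not by M2.
No shorter string lies in the difference, and aba is the lexicographically first length-3 string in L(M1) \ L(M2).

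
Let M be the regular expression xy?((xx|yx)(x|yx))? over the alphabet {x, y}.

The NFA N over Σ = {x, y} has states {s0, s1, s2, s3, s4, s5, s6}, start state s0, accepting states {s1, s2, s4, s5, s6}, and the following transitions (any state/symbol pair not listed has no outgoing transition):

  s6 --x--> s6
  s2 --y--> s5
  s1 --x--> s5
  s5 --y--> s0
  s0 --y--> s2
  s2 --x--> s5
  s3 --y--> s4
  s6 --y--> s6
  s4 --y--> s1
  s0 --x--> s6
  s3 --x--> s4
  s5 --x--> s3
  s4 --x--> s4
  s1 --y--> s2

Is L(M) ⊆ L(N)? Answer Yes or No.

Converting the expression M to a DFA (subset construction, then merging equivalent states) gives the minimal DFA with states {m0, m1, m2, m3, m4, m5, m6, m7, m8, m9}, start state m0, accepting states {m1, m4, m7, m9} and transitions m0: x→m1, y→m2; m1: x→m3, y→m4; m2: x→m2, y→m2; m3: x→m5, y→m2; m4: x→m6, y→m3; m5: x→m7, y→m8; m6: x→m9, y→m8; m7: x→m2, y→m2; m8: x→m7, y→m2; m9: x→m7, y→m8.
Exploring the product automaton M × N from the start pair (m0, s0), following both machines on each input symbol, reaches 16 state pairs: (m0, s0), (m1, s6), (m2, s2), (m3, s6), (m4, s6), (m2, s5), (m5, s6), (m2, s6), (m6, s6), (m2, s3), (m2, s0), (m7, s6), (m8, s6), (m9, s6), (m2, s4), (m2, s1).
M accepts in {m1, m4, m7, m9} and N accepts in {s1, s2, s4, s5, s6}. The reachable pairs whose M-component is accepting are (m1, s6), (m4, s6), (m7, s6), (m9, s6); in each of them the N-component is accepting too, so the product for L(M) \ L(N) (M-component accepting, N-component rejecting) has no reachable accepting pair and the difference is empty.
Hence every string in L(M) is also in L(N).

Yes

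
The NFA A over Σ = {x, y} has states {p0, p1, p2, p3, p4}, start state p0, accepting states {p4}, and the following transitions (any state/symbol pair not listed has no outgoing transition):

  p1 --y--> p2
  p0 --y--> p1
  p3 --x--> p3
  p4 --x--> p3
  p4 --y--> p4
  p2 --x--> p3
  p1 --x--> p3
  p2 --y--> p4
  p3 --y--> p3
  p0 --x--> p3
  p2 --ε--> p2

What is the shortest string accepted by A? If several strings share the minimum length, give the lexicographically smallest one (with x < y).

A breadth-first search from p0 reaches an accepting state first via the path p0 → p1 → p2 → p4 on input yyy.
No string of length < 3 is accepted (BFS exhausts all shorter strings without reaching an accepting state), and yyy is the lexicographically least accepting string of length 3.

yyy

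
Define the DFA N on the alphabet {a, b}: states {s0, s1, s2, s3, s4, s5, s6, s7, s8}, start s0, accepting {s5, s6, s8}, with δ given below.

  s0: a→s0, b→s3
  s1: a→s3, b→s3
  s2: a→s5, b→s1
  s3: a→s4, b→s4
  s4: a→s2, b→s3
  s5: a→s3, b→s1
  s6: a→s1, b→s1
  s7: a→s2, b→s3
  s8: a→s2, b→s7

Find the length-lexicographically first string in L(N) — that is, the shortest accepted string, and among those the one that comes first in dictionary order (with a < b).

baaa

A breadth-first search from s0 reaches an accepting state first via the path s0 → s3 → s4 → s2 → s5 on input baaa.
No string of length < 4 is accepted (BFS exhausts all shorter strings without reaching an accepting state), and baaa is the lexicographically least accepting string of length 4.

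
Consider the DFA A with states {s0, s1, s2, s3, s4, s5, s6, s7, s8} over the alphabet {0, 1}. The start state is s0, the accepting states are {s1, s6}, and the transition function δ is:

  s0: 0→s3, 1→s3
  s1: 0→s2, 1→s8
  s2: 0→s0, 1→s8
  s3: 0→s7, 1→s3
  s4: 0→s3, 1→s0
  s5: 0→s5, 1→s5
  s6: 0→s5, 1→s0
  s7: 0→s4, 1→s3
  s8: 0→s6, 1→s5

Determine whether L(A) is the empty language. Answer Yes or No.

Yes

The states reachable from the start state are {s0, s3, s4, s7}.
None of the accepting states {s1, s6} is reachable, so no string is accepted and L(A) = ∅.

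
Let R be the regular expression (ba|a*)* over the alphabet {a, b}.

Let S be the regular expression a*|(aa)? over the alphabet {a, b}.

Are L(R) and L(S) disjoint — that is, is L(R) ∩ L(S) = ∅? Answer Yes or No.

The empty string ε is accepted by both R and S.
Hence L(R) ∩ L(S) ≠ ∅.

No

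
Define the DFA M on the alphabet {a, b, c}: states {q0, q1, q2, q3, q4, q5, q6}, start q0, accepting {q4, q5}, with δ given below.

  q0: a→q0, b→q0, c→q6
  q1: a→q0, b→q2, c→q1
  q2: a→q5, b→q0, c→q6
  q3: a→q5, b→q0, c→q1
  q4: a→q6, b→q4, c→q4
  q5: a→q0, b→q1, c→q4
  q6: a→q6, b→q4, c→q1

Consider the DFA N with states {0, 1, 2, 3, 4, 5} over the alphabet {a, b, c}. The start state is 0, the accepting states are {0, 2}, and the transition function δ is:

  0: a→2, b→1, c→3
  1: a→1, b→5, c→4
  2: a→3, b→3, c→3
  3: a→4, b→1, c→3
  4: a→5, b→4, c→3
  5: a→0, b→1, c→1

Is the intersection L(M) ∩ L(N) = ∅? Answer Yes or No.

No

The string bcacba is accepted by both M and N.
Hence L(M) ∩ L(N) ≠ ∅.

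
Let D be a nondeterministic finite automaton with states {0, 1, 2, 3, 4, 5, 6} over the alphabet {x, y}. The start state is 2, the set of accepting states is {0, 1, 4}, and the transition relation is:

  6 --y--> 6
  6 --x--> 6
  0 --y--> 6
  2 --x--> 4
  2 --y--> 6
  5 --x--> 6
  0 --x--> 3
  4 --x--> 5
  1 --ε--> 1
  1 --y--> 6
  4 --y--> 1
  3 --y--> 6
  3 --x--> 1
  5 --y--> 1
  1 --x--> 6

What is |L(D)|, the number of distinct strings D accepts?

The useful subgraph on states {1, 2, 4, 5} is acyclic, so L(D) is finite; the longest accepting path visits 4 useful states, giving maximum string length 3.
Counting accepting paths from 2 by length: 1 of length 1, 1 of length 2, 1 of length 3. Total 3.

3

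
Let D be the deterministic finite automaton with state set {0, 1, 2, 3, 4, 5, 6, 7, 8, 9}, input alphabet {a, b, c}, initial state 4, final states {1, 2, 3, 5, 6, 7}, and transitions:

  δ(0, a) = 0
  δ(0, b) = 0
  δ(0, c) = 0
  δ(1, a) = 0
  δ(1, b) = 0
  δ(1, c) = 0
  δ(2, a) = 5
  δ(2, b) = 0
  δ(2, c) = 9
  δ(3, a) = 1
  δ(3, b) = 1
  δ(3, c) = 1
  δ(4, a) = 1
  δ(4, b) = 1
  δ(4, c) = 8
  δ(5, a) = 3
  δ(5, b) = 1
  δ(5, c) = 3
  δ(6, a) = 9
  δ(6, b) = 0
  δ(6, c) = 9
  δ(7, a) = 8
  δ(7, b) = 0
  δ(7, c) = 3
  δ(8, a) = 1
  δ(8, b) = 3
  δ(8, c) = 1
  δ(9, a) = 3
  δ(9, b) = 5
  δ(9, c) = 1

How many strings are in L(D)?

The useful subgraph on states {1, 3, 4, 8} is acyclic, so L(D) is finite; the longest accepting path visits 4 useful states, giving maximum string length 3.
Counting accepting paths from 4 by length: 2 of length 1, 3 of length 2, 3 of length 3. Total 8.

8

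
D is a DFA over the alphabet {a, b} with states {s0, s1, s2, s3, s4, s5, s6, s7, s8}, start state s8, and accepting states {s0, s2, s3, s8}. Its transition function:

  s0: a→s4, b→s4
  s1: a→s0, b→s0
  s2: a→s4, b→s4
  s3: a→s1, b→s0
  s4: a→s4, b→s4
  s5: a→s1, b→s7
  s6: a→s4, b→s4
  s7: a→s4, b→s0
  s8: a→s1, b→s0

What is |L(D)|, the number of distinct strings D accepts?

4

The useful subgraph on states {s0, s1, s8} is acyclic, so L(D) is finite; the longest accepting path visits 3 useful states, giving maximum string length 2.
Counting accepting paths from s8 by length: 1 of length 0, 1 of length 1, 2 of length 2. Total 4.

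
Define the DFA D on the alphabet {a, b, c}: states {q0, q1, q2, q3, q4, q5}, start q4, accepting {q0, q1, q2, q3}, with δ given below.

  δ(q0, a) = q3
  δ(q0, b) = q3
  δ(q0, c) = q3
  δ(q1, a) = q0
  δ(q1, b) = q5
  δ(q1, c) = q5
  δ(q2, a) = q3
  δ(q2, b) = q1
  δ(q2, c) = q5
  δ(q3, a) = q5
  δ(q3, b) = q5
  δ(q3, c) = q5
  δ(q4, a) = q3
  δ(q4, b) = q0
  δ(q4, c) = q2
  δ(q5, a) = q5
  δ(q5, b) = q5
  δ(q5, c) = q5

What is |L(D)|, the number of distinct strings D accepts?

12

The useful subgraph on states {q0, q1, q2, q3, q4} is acyclic, so L(D) is finite; the longest accepting path visits 5 useful states, giving maximum string length 4.
Counting accepting paths from q4 by length: 3 of length 1, 5 of length 2, 1 of length 3, 3 of length 4. Total 12.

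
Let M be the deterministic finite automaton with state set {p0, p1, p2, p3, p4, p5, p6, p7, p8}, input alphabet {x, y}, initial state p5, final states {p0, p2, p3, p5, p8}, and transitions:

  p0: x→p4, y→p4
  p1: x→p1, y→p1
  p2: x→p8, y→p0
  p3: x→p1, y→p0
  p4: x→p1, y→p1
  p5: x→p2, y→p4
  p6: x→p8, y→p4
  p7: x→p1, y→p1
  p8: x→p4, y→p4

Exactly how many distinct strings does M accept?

The useful subgraph on states {p0, p2, p5, p8} is acyclic, so L(M) is finite; the longest accepting path visits 3 useful states, giving maximum string length 2.
Counting accepting paths from p5 by length: 1 of length 0, 1 of length 1, 2 of length 2. Total 4.

4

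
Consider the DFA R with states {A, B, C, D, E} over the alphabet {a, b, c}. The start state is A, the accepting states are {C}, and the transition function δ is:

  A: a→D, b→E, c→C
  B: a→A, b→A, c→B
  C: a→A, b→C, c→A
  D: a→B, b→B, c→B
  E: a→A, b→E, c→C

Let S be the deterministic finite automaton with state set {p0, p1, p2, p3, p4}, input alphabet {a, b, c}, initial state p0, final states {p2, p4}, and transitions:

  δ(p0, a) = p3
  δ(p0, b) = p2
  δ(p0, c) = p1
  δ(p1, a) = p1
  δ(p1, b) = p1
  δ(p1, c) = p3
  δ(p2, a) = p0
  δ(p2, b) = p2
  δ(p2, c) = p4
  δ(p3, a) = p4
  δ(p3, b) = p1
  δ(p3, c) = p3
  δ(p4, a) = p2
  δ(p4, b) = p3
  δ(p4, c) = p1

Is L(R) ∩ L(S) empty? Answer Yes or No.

The string bc is accepted by both R and S.
Hence L(R) ∩ L(S) ≠ ∅.

No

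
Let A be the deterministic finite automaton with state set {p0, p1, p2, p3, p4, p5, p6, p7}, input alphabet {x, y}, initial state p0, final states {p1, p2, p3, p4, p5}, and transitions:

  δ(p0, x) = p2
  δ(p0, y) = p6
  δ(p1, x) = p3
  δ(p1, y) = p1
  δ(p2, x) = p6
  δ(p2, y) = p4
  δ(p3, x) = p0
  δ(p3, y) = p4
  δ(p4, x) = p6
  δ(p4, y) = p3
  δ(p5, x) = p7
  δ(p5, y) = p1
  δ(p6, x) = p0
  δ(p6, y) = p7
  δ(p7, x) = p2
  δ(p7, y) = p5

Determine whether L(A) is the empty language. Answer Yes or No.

The string x is accepted: the run p0 → p2 ends in the accepting state p2.
Since at least one string is accepted, L(A) is not empty.

No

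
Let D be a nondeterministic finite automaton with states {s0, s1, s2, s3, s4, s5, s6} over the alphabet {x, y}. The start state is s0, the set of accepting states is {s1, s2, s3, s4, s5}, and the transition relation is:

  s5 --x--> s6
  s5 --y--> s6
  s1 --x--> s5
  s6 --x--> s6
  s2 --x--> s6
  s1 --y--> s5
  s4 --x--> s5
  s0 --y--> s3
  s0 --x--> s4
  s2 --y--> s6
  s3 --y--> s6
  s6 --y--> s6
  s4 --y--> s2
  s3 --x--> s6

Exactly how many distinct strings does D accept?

The useful subgraph on states {s0, s2, s3, s4, s5} is acyclic, so L(D) is finite; the longest accepting path visits 3 useful states, giving maximum string length 2.
Counting accepting paths from s0 by length: 2 of length 1, 2 of length 2. Total 4.

4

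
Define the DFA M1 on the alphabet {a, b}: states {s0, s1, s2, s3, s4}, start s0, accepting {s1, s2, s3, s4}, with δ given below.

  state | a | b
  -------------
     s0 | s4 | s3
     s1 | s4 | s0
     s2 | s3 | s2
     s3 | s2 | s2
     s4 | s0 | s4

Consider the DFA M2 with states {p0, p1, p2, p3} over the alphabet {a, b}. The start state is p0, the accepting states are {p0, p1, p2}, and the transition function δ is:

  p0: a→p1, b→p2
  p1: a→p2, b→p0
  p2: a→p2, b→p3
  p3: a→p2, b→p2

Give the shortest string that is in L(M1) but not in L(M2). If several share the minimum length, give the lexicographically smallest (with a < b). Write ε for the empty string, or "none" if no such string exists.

bb

The string bb is accepted by M1 but not by M2.
No shorter string lies in the difference, and bb is the lexicographically first length-2 string in L(M1) \ L(M2).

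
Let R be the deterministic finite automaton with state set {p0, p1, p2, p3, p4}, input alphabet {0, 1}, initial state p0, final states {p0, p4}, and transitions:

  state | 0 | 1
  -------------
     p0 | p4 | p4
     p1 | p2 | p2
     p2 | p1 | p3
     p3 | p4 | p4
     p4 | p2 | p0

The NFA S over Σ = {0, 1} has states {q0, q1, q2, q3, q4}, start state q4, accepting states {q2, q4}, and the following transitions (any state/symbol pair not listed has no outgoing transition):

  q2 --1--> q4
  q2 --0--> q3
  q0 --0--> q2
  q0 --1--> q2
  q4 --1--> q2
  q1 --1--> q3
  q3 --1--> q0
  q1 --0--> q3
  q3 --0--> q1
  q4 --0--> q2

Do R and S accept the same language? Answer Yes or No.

Exploring the product automaton R × S from the start pair (p0, q4), following both machines on each input symbol, reaches 5 state pairs: (p0, q4), (p4, q2), (p2, q3), (p1, q1), (p3, q0).
R accepts in {p0, p4} and S accepts in {q2, q4}. In every reachable pair the two components are either both accepting — (p0, q4), (p4, q2) — or both non-accepting, so no string is accepted by exactly one of the machines: L(R) \ L(S) and L(S) \ L(R) are both empty.
Hence every string is accepted by R iff it is accepted by S, and the two languages coincide.

Yes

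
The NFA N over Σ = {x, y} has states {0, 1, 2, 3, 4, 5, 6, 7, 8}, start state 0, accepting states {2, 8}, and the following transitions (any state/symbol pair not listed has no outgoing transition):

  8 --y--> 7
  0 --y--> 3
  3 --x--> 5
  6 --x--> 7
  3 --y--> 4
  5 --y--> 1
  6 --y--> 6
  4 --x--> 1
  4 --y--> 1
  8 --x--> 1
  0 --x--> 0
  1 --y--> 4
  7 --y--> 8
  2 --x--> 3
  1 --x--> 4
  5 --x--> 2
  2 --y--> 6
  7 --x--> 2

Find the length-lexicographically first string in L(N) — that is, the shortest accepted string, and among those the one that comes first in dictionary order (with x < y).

yxx

A breadth-first search from 0 reaches an accepting state first via the path 0 → 3 → 5 → 2 on input yxx.
No string of length < 3 is accepted (BFS exhausts all shorter strings without reaching an accepting state), and yxx is the lexicographically least accepting string of length 3.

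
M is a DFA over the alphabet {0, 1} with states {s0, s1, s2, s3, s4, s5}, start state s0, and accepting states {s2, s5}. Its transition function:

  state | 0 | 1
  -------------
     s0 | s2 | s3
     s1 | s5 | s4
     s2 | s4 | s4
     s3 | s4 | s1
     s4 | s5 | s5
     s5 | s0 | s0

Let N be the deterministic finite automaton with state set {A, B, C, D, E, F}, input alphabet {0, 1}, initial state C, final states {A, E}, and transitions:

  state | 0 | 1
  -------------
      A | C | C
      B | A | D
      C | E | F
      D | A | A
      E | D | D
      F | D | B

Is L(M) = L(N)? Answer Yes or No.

Exploring the product automaton M × N from the start pair (s0, C), following both machines on each input symbol, reaches 6 state pairs: (s0, C), (s2, E), (s3, F), (s4, D), (s1, B), (s5, A).
M accepts in {s2, s5} and N accepts in {A, E}. In every reachable pair the two components are either both accepting — (s2, E), (s5, A) — or both non-accepting, so no string is accepted by exactly one of the machines: L(M) \ L(N) and L(N) \ L(M) are both empty.
Hence every string is accepted by M iff it is accepted by N, and the two languages coincide.

Yes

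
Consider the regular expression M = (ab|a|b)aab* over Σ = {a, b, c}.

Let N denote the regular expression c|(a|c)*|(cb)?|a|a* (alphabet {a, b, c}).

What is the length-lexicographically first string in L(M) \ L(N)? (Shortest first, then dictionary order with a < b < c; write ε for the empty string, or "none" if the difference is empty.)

The string baa is accepted by M but not by N.
No shorter string lies in the difference, and baa is the lexicographically first length-3 string in L(M) \ L(N).

baa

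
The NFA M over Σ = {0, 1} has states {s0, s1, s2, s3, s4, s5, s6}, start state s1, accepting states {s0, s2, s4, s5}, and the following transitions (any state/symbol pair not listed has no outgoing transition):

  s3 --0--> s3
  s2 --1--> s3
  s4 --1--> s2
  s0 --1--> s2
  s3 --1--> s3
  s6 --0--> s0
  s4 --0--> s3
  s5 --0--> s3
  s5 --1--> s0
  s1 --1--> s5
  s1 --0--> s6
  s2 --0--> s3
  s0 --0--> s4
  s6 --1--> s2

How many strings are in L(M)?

10

The useful subgraph on states {s0, s1, s2, s4, s5, s6} is acyclic, so L(M) is finite; the longest accepting path visits 5 useful states, giving maximum string length 4.
Counting accepting paths from s1 by length: 1 of length 1, 3 of length 2, 4 of length 3, 2 of length 4. Total 10.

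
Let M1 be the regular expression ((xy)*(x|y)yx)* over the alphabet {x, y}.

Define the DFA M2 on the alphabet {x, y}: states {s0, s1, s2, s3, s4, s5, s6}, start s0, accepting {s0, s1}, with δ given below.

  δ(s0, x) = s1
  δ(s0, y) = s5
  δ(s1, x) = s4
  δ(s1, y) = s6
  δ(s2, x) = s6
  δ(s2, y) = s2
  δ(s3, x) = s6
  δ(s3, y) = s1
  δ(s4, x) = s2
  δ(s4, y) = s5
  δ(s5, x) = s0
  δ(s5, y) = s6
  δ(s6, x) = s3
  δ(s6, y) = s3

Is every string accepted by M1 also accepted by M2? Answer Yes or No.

The string xyx is in L(M1) but not in L(M2).
So L(M1) ⊄ L(M2).

No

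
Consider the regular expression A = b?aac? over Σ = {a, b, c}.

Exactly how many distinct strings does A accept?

4

The expression has no Kleene star, so L(A) is finite. Expanding the alternatives gives {aa, aac, baa, baac}.
That is 1 of length 2, 2 of length 3, 1 of length 4: 4 strings in all.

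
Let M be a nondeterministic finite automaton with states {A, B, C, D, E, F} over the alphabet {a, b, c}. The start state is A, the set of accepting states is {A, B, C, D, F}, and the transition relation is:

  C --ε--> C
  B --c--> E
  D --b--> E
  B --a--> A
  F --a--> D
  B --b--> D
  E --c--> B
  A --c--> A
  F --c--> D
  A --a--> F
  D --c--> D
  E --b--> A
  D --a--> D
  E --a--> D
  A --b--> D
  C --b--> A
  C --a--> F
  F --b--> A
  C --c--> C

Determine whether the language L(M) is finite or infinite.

infinite

State A is reachable from the start and can reach an accepting state, and it lies on the cycle A → A.
Traversing that cycle any number of times yields accepted strings of unbounded length, so the language is infinite.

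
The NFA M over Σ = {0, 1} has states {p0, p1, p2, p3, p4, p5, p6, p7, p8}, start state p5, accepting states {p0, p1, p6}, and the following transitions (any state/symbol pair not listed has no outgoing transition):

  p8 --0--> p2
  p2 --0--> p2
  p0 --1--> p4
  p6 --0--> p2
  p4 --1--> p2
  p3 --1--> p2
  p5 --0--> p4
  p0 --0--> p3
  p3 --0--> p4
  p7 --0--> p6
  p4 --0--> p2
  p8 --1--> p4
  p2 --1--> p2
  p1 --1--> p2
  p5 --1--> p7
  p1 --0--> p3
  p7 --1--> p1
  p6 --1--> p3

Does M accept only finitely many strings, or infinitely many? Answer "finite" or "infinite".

finite

The useful states (reachable from p5 and able to reach an accepting state) are {p1, p5, p6, p7}.
Restricted to these states the transition graph has no cycle, so every accepting path has bounded length and L is finite.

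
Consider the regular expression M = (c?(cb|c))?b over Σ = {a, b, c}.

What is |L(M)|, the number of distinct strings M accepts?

The expression has no Kleene star, so L(M) is finite. Expanding the alternatives gives {b, cb, cbb, ccb, ccbb}.
That is 1 of length 1, 1 of length 2, 2 of length 3, 1 of length 4: 5 strings in all.

5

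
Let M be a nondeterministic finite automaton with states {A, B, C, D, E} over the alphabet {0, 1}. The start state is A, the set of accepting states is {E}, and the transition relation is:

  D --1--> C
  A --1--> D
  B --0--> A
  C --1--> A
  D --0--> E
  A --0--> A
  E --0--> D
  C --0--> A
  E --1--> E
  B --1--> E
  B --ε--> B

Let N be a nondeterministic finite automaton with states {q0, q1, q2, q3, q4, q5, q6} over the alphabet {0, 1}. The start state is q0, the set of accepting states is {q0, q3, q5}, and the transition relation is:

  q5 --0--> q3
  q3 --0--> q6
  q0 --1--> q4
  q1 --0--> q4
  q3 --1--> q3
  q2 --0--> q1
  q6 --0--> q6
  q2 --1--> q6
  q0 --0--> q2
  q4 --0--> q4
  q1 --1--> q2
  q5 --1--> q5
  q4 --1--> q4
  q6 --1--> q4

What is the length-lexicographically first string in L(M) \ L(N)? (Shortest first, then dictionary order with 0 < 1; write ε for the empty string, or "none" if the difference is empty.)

10

The string 10 is accepted by M but not by N.
No shorter string lies in the difference, and 10 is the lexicographically first length-2 string in L(M) \ L(N).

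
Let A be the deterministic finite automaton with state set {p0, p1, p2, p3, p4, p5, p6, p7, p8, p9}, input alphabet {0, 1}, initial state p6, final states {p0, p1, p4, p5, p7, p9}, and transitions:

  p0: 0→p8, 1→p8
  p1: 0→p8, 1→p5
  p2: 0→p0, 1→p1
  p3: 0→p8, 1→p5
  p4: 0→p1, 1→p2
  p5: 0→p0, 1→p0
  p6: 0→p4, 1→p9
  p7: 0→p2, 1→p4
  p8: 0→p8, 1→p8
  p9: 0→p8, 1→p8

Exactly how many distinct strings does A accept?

11

The useful subgraph on states {p0, p1, p2, p4, p5, p6, p9} is acyclic, so L(A) is finite; the longest accepting path visits 6 useful states, giving maximum string length 5.
Counting accepting paths from p6 by length: 2 of length 1, 1 of length 2, 3 of length 3, 3 of length 4, 2 of length 5. Total 11.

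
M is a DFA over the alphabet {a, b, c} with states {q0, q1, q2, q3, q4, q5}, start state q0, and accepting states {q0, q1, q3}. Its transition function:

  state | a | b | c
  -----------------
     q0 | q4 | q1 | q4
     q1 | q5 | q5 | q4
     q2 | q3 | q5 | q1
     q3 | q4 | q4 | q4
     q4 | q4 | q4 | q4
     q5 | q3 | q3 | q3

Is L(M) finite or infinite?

The useful states (reachable from q0 and able to reach an accepting state) are {q0, q1, q3, q5}.
Restricted to these states the transition graph has no cycle, so every accepting path has bounded length and L is finite.

finite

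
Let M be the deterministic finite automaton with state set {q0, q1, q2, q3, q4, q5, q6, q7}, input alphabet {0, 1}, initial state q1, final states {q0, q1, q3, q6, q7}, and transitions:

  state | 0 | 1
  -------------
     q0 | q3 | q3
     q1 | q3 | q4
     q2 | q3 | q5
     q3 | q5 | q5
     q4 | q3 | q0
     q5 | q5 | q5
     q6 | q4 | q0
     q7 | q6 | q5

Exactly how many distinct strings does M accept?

The useful subgraph on states {q0, q1, q3, q4} is acyclic, so L(M) is finite; the longest accepting path visits 4 useful states, giving maximum string length 3.
Counting accepting paths from q1 by length: 1 of length 0, 1 of length 1, 2 of length 2, 2 of length 3. Total 6.

6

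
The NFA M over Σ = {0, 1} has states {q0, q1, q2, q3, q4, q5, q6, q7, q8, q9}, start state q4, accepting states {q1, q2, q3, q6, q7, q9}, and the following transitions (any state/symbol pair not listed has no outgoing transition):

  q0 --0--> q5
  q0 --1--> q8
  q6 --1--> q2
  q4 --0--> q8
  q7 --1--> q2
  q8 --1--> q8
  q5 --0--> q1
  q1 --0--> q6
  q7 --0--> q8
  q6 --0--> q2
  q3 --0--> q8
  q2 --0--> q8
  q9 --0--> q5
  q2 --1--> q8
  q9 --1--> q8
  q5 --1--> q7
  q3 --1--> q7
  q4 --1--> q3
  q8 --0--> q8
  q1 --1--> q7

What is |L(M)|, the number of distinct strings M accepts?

The useful subgraph on states {q2, q3, q4, q7} is acyclic, so L(M) is finite; the longest accepting path visits 4 useful states, giving maximum string length 3.
Counting accepting paths from q4 by length: 1 of length 1, 1 of length 2, 1 of length 3. Total 3.

3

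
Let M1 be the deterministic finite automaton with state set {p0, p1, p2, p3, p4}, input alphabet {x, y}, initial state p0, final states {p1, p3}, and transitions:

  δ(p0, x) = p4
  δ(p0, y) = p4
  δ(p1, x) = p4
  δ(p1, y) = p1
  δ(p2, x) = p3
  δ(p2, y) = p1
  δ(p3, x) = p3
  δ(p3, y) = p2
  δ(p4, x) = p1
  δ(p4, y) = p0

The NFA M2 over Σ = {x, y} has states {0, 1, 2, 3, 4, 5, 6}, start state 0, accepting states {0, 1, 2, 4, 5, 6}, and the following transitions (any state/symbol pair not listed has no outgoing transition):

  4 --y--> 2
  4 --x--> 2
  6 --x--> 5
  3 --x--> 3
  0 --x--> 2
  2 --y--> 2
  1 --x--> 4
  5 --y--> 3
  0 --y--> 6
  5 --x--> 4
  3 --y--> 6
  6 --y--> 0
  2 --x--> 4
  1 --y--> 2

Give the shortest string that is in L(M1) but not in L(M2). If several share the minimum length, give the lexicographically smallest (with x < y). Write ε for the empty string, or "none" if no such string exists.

The string yxy is accepted by M1 but not by M2.
No shorter string lies in the difference, and yxy is the lexicographically first length-3 string in L(M1) \ L(M2).

yxy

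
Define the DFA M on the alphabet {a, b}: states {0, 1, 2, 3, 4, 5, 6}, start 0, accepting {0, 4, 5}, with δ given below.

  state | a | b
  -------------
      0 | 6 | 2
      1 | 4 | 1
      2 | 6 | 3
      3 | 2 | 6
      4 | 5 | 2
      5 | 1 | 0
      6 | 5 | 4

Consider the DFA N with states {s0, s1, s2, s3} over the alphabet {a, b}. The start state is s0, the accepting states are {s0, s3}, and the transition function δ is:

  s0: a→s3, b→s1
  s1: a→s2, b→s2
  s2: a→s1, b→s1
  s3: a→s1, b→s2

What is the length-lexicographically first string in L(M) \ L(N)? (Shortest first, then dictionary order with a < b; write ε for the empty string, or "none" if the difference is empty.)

The string aa is accepted by M but not by N.
No shorter string lies in the difference, and aa is the lexicographically first length-2 string in L(M) \ L(N).

aa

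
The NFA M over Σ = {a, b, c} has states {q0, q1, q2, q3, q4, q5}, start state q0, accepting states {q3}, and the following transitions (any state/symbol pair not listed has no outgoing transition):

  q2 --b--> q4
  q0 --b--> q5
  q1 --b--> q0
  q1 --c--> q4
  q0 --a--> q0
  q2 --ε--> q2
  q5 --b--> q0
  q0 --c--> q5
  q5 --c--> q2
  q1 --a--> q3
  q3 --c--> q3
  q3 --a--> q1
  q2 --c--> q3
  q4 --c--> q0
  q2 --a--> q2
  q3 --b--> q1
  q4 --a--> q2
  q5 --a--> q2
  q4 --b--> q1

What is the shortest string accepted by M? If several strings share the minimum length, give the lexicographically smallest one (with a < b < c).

bac

A breadth-first search from q0 reaches an accepting state first via the path q0 → q5 → q2 → q3 on input bac.
No string of length < 3 is accepted (BFS exhausts all shorter strings without reaching an accepting state), and bac is the lexicographically least accepting string of length 3.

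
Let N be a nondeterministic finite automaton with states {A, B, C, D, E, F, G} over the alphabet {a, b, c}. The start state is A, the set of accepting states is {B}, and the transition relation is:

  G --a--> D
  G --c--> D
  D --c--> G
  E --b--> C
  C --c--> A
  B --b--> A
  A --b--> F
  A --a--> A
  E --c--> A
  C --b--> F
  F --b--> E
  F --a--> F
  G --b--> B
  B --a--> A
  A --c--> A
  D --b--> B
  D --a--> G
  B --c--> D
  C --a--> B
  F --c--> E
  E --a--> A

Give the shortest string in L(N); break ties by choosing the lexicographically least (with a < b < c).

bbba

A breadth-first search from A reaches an accepting state first via the path A → F → E → C → B on input bbba.
No string of length < 4 is accepted (BFS exhausts all shorter strings without reaching an accepting state), and bbba is the lexicographically least accepting string of length 4.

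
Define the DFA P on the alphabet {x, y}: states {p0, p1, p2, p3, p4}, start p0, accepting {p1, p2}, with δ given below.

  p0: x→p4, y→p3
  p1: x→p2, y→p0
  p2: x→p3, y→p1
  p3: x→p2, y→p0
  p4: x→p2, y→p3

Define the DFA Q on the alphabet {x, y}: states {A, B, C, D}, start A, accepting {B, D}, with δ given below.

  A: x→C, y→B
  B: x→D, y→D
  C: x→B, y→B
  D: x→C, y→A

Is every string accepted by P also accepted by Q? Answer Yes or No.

No

The string yxy is in L(P) but not in L(Q).
So L(P) ⊄ L(Q).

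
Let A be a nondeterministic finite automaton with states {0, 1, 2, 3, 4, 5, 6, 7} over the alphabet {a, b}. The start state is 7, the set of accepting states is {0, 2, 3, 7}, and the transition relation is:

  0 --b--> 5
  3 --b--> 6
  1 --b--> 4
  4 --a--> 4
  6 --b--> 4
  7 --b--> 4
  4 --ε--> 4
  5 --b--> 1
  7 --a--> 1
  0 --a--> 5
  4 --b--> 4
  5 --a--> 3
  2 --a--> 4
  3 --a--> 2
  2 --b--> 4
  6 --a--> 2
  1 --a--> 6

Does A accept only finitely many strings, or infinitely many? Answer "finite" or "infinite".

The useful states (reachable from 7 and able to reach an accepting state) are {1, 2, 6, 7}.
Restricted to these states the transition graph has no cycle, so every accepting path has bounded length and L is finite.

finite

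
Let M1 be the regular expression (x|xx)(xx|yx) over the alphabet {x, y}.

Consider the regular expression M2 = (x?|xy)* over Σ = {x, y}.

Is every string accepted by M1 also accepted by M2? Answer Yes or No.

Converting the expression M1 to a DFA (subset construction, then merging equivalent states) gives the minimal DFA with states {r0, r1, r2, r3, r4, r5, r6}, start state r0, accepting states {r5, r6} and transitions r0: x→r1, y→r2; r1: x→r3, y→r4; r2: x→r2, y→r2; r3: x→r5, y→r4; r4: x→r6, y→r2; r5: x→r6, y→r2; r6: x→r2, y→r2.
Converting the expression M2 to a DFA (subset construction, then merging equivalent states) gives the minimal DFA with states {t0, t1, t2}, start state t0, accepting states {t0, t1} and transitions t0: x→t1, y→t2; t1: x→t1, y→t0; t2: x→t2, y→t2.
Exploring the product automaton M1 × M2 from the start pair (r0, t0), following both machines on each input symbol, reaches 9 state pairs: (r0, t0), (r1, t1), (r2, t2), (r3, t1), (r4, t0), (r5, t1), (r6, t1), (r2, t0), (r2, t1).
M1 accepts in {r5, r6} and M2 accepts in {t0, t1}. The reachable pairs whose M1-component is accepting are (r5, t1), (r6, t1); in each of them the M2-component is accepting too, so the product for L(M1) \ L(M2) (M1-component accepting, M2-component rejecting) has no reachable accepting pair and the difference is empty.
Hence every string in L(M1) is also in L(M2).

Yes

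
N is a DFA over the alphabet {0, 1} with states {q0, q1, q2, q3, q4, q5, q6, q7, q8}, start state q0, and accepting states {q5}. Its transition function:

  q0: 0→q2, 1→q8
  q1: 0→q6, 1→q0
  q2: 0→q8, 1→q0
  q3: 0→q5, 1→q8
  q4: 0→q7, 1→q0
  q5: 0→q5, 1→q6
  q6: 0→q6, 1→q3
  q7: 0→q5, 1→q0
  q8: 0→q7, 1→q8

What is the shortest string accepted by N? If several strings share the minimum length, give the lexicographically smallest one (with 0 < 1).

A breadth-first search from q0 reaches an accepting state first via the path q0 → q8 → q7 → q5 on input 100.
No string of length < 3 is accepted (BFS exhausts all shorter strings without reaching an accepting state), and 100 is the lexicographically least accepting string of length 3.

100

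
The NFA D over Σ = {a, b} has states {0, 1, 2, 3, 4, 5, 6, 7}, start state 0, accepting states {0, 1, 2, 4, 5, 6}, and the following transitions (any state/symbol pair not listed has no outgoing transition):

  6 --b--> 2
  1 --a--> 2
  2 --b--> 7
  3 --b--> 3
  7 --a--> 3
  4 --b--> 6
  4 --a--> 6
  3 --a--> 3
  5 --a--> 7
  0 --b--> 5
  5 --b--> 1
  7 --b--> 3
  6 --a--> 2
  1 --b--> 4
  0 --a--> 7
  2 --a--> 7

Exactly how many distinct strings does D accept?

The useful subgraph on states {0, 1, 2, 4, 5, 6} is acyclic, so L(D) is finite; the longest accepting path visits 6 useful states, giving maximum string length 5.
Counting accepting paths from 0 by length: 1 of length 0, 1 of length 1, 1 of length 2, 2 of length 3, 2 of length 4, 4 of length 5. Total 11.

11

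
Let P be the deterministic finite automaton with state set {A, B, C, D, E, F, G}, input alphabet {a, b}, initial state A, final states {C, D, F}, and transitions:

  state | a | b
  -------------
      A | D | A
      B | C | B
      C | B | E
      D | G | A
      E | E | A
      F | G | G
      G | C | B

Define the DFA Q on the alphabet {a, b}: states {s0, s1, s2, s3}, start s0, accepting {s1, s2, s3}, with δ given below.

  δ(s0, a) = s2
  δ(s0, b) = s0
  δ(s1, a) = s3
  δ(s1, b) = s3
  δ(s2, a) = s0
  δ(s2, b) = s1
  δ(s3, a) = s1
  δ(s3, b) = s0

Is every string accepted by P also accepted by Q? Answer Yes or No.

Exploring the product automaton P × Q from the start pair (A, s0), following both machines on each input symbol, reaches 19 state pairs: (A, s0), (D, s2), (G, s0), (A, s1), (C, s2), (B, s0), (D, s3), (A, s3), (E, s1), (G, s1), (D, s1), (E, s3), (C, s3), (B, s3), (G, s3), (B, s1), (E, s0), (C, s1), (E, s2).
P accepts in {C, D, F} and Q accepts in {s1, s2, s3}. The reachable pairs whose P-component is accepting are (D, s2), (C, s2), (D, s3), (D, s1), (C, s3), (C, s1); in each of them the Q-component is accepting too, so the product for L(P) \ L(Q) (P-component accepting, Q-component rejecting) has no reachable accepting pair and the difference is empty.
Hence every string in L(P) is also in L(Q).

Yes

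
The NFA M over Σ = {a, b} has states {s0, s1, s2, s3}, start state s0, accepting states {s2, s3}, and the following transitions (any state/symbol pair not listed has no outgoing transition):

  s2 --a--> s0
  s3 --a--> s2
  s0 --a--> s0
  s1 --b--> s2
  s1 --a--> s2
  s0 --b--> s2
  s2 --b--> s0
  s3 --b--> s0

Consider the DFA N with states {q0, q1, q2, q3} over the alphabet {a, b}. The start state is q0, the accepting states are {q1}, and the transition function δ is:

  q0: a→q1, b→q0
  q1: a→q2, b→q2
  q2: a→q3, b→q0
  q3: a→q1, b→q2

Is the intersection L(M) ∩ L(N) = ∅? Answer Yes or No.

Exploring the product automaton M × N from the start pair (s0, q0), following both machines on each input symbol, reaches 6 state pairs: (s0, q0), (s0, q1), (s2, q0), (s0, q2), (s2, q2), (s0, q3).
M accepts in {s2, s3} and N accepts in {q1}; no reachable pair has both components accepting, so no string drives both machines to acceptance simultaneously and L(M) ∩ L(N) = ∅.
So no string is accepted by both, and the intersection is empty.

Yes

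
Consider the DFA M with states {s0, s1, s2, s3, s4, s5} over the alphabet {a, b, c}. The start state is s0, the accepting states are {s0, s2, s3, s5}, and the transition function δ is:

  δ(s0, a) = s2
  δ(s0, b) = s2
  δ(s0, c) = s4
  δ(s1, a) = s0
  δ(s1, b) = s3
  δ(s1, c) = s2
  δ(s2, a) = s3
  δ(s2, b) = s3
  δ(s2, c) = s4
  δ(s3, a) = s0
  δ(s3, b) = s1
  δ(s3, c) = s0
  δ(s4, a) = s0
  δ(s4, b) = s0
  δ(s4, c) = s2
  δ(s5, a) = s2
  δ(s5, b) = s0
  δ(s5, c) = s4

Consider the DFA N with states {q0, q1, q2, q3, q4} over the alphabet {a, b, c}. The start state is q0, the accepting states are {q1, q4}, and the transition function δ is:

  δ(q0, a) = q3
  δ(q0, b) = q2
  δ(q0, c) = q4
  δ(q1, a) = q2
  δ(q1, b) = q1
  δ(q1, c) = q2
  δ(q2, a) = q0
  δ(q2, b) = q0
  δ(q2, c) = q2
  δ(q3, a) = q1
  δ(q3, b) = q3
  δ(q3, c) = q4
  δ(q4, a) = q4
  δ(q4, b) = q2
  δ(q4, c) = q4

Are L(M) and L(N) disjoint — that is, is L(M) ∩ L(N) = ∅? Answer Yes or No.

The string aa is accepted by both M and N.
Hence L(M) ∩ L(N) ≠ ∅.

No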